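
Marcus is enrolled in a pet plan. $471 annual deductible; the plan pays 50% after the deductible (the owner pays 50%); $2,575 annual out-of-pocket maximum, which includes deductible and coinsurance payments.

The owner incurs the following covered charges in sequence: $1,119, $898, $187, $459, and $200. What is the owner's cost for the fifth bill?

$100

Claim 1 — $1,119: $471 finishes the deductible; $648 goes to coinsurance; owner's 50% is $324. Owner pays $795; OOP now $795.
Claim 2 — $898: deductible already satisfied, so owner's share is 50% × $898 = $449. Owner pays $449; OOP now $1,244.
Claim 3 — $187: deductible already satisfied, so owner's share is 50% × $187 = $93.50. Cost to owner: $93.50. OOP to date $1,337.50.
Claim 4 — $459: 50% coinsurance on $459 = $229.50. Cost to owner: $229.50. OOP to date $1,567.
Claim 5 — $200: 50% coinsurance on $200 = $100. Owner pays $100; OOP now $1,667.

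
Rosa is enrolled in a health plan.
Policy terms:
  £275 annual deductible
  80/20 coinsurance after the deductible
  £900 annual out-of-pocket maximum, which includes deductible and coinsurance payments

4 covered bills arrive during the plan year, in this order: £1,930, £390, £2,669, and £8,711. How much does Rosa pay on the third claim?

Claim 1 — £1,930: £275 to deductible, leaving £1,655; 20% of £1,655 = £331. Patient pays £606; OOP now £606.
Claim 2 — £390: deductible met; 20% of £390 = £78. Patient pays £78; OOP now £684.
Claim 3 — £2,669: deductible already satisfied, so patient's share is 20% × £2,669 = £533.80. OOP would hit £1,217.80 > £900, so the cap limits the patient to £900 − £684 = £216.

£216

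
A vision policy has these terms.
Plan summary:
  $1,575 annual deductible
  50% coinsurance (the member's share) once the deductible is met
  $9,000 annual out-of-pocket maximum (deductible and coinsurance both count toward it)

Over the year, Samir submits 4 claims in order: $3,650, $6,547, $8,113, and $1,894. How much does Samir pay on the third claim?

$3,114

Claim 1 — $3,650: $1,575 finishes the deductible; $2,075 goes to coinsurance; coinsurance $2,075 × 50% = $1,037.50. Cost to member: $2,612.50. OOP to date $2,612.50.
Claim 2 — $6,547: 50% coinsurance on $6,547 = $3,273.50. Cost to member: $3,273.50. OOP to date $5,886.
Claim 3 — $8,113: deductible met; 50% of $8,113 = $4,056.50. Adding that to $5,886 gives $9,942.50, past the $9,000 cap; member pays only $9,000 − $5,886 = $3,114.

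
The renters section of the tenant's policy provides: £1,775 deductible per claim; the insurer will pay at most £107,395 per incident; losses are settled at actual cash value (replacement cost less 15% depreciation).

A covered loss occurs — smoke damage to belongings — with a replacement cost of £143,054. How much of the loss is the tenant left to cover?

£35,659

Actual cash value after 15% depreciation: £143,054 × 85% = £121,595.90.
After the deductible, £121,595.90 − £1,775 = £119,820.90 remains.
Since £119,820.90 > £107,395, the payout is capped at £107,395.
The tenant bears the rest of the original loss: £143,054 − £107,395 = £35,659.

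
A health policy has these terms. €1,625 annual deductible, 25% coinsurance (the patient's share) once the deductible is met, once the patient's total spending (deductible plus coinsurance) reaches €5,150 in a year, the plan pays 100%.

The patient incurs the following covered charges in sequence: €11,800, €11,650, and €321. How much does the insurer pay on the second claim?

€10,668.75

Claim 1 (€11,800): €1,625 finishes the deductible; €10,175 goes to coinsurance; coinsurance €10,175 × 25% = €2,543.75. Patient owes €4,168.75 (running OOP €4,168.75). Plan pays €11,800 − €4,168.75 = €7,631.25.
Claim 2 (€11,650): deductible met; 25% of €11,650 = €2,912.50. OOP would hit €7,081.25 > €5,150, so the cap limits the patient to €5,150 − €4,168.75 = €981.25. Insurer: €11,650 − €981.25 = €10,668.75.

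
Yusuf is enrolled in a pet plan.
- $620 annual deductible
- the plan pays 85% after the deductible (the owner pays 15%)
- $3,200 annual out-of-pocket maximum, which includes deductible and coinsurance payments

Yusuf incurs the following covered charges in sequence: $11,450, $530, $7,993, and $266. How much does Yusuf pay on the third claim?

#1 ($11,450): $620 finishes the deductible; $10,830 goes to coinsurance; 15% of $10,830 = $1,624.50. Cost to owner: $2,244.50. OOP to date $2,244.50.
#2 ($530): 15% coinsurance on $530 = $79.50. Owner owes $79.50 (running OOP $2,324).
#3 ($7,993): deductible met; 15% of $7,993 = $1,198.95. Adding that to $2,324 gives $3,522.95, past the $3,200 cap; owner pays only $3,200 − $2,324 = $876.

$876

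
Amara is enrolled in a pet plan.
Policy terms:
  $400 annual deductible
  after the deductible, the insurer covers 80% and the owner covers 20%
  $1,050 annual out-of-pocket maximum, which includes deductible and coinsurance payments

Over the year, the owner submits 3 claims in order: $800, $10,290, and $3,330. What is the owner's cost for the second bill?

$570

#1 ($800): deductible takes $400, $400 remains; 20% of $400 = $80. Owner pays $480; OOP now $480.
#2 ($10,290): 20% coinsurance on $10,290 = $2,058. That would push OOP to $2,538, over the $1,050 cap, so owner pays $1,050 − $480 = $570.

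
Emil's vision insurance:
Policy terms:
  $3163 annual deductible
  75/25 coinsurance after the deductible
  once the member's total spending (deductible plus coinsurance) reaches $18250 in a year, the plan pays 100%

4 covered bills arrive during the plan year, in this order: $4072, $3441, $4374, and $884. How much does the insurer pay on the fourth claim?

$663

Bill 1, $4072: deductible takes $3163, $909 remains; coinsurance $909 × 25% = $227.25. Member pays $3390.25; OOP now $3390.25. Plan pays $4072 − $3390.25 = $681.75.
Bill 2, $3441: deductible met; 25% of $3441 = $860.25. Member owes $860.25 (running OOP $4250.50). Insurer: $3441 − $860.25 = $2580.75.
Bill 3, $4374: deductible already satisfied, so member's share is 25% × $4374 = $1093.50. Member owes $1093.50 (running OOP $5344). Insurer: $4374 − $1093.50 = $3280.50.
Bill 4, $884: deductible met; 25% of $884 = $221. Member owes $221 (running OOP $5565). Plan pays $884 − $221 = $663.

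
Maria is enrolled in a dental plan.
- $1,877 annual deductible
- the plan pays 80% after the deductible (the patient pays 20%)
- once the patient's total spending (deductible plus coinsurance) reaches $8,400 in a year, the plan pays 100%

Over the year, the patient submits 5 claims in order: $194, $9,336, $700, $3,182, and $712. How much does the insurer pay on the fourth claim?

$2,545.60

Bill 1, $194: fully absorbed by the deductible. Patient owes $194 (running OOP $194). Insurer: $194 − $194 = $0.
Bill 2, $9,336: deductible takes $1,683, $7,653 remains; 20% of $7,653 = $1,530.60. Patient pays $3,213.60; OOP now $3,407.60. Insurer: $9,336 − $3,213.60 = $6,122.40.
Bill 3, $700: 20% coinsurance on $700 = $140. Patient owes $140 (running OOP $3,547.60). Insurer: $700 − $140 = $560.
Bill 4, $3,182: deductible met; 20% of $3,182 = $636.40. Cost to patient: $636.40. OOP to date $4,184. Plan pays $3,182 − $636.40 = $2,545.60.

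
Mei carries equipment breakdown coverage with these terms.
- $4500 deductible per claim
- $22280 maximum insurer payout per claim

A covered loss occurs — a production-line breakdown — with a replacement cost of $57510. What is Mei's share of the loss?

$35230

Less the $4500 deductible: $57510 − $4500 = $53010.
$53010 exceeds the $22280 limit, so the insurer pays the limit: $22280.
The business owner bears the rest of the original loss: $57510 − $22280 = $35230.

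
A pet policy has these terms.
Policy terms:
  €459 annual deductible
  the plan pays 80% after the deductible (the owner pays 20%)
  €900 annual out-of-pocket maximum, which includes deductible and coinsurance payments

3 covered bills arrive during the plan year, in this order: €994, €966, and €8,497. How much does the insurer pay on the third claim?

€8,356.20

#1 (€994): €459 finishes the deductible; €535 goes to coinsurance; owner's 20% is €107. Cost to owner: €566. OOP to date €566. Insurer: €994 − €566 = €428.
#2 (€966): deductible already satisfied, so owner's share is 20% × €966 = €193.20. Owner pays €193.20; OOP now €759.20. Plan pays €966 − €193.20 = €772.80.
#3 (€8,497): deductible met; 20% of €8,497 = €1,699.40. That would push OOP to €2,458.60, over the €900 cap, so owner pays €900 − €759.20 = €140.80. Insurer: €8,497 − €140.80 = €8,356.20.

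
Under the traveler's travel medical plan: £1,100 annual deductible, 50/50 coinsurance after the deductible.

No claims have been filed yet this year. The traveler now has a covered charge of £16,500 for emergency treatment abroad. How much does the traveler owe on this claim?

£8,800

Nothing has been paid toward the £1,100 deductible, so the first £1,100 of this charge is applied there.
The remaining £15,400 (= £16,500 − £1,100) moves to coinsurance.
Traveler's 50% share of £15,400 is £7,700.
Traveler responsibility: £1,100 + £7,700 = £8,800.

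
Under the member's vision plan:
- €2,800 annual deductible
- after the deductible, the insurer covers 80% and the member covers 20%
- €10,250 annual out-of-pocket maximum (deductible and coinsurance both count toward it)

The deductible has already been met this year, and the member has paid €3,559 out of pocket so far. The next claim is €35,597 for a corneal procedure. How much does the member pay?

The deductible is already satisfied, so the full bill goes to coinsurance.
Member's 20% share of €35,597 is €7,119.40.
Year-to-date out-of-pocket would reach €3,559 + €7,119.40 = €10,678.40, above the €10,250 maximum, so the member pays only €10,250 − €3,559 = €6,691.

€6,691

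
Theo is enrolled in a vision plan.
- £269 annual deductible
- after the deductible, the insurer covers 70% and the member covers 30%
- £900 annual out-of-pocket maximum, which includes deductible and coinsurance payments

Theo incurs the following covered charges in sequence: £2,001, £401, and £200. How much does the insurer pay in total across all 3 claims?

£1,702

Bill 1, £2,001: deductible takes £269, £1,732 remains; coinsurance £1,732 × 30% = £519.60. Member pays £788.60; OOP now £788.60. Plan pays £2,001 − £788.60 = £1,212.40.
Bill 2, £401: deductible already satisfied, so member's share is 30% × £401 = £120.30. That would push OOP to £908.90, over the £900 cap, so member pays £900 − £788.60 = £111.40. Insurer: £401 − £111.40 = £289.60.
Bill 3, £200: deductible already satisfied, so member's share is 30% × £200 = £60. Adding that to £900 gives £960, past the £900 cap; member pays only £900 − £900 = £0. Insurer: £200 − £0 = £200.
Insurer total = bills − member's total = £2,602 − £900 = £1,702.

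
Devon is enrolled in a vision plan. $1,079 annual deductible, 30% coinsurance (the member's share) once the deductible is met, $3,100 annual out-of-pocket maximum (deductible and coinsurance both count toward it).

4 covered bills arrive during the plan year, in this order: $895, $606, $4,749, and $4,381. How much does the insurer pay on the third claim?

$3,324.30

Bill 1, $895: all of it applies to the deductible. Member pays $895; OOP now $895. Plan pays $895 − $895 = $0.
Bill 2, $606: $184 to deductible, leaving $422; 30% of $422 = $126.60. Member pays $310.60; OOP now $1,205.60. Plan pays $606 − $310.60 = $295.40.
Bill 3, $4,749: deductible met; 30% of $4,749 = $1,424.70. Member pays $1,424.70; OOP now $2,630.30. Insurer: $4,749 − $1,424.70 = $3,324.30.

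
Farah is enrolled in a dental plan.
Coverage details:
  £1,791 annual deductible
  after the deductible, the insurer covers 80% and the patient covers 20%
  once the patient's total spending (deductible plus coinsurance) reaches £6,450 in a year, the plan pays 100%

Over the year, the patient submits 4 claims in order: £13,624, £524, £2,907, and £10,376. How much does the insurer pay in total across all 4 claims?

£20,981

Claim 1 — £13,624: £1,791 to deductible, leaving £11,833; patient's 20% is £2,366.60. Patient owes £4,157.60 (running OOP £4,157.60). Plan pays £13,624 − £4,157.60 = £9,466.40.
Claim 2 — £524: deductible met; 20% of £524 = £104.80. Patient pays £104.80; OOP now £4,262.40. Plan pays £524 − £104.80 = £419.20.
Claim 3 — £2,907: deductible met; 20% of £2,907 = £581.40. Patient owes £581.40 (running OOP £4,843.80). Insurer: £2,907 − £581.40 = £2,325.60.
Claim 4 — £10,376: deductible already satisfied, so patient's share is 20% × £10,376 = £2,075.20. That would push OOP to £6,919, over the £6,450 cap, so patient pays £6,450 − £4,843.80 = £1,606.20. Plan pays £10,376 − £1,606.20 = £8,769.80.
Insurer total: £9,466.40 + £419.20 + £2,325.60 + £8,769.80 = £20,981.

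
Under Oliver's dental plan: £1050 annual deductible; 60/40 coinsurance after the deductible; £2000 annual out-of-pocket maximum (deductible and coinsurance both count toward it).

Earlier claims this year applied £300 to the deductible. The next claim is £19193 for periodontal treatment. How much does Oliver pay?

Deductible still to meet: £1050 − £300 = £750.
The remaining £18443 (= £19193 − £750) moves to coinsurance.
Patient's 40% share of £18443 is £7377.20.
So the patient owes £750 + £7377.20 = £8127.20 before any cap.
That would bring total out-of-pocket to £8427.20, past the £2000 cap. The patient is capped at £2000 − £300 = £1700 on this claim.

£1700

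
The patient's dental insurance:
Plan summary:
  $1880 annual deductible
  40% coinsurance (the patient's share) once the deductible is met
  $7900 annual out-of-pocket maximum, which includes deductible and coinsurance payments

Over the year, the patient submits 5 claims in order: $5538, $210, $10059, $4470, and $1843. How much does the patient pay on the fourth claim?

#1 ($5538): $1880 finishes the deductible; $3658 goes to coinsurance; 40% of $3658 = $1463.20. Patient owes $3343.20 (running OOP $3343.20).
#2 ($210): deductible met; 40% of $210 = $84. Patient pays $84; OOP now $3427.20.
#3 ($10059): 40% coinsurance on $10059 = $4023.60. Cost to patient: $4023.60. OOP to date $7450.80.
#4 ($4470): 40% coinsurance on $4470 = $1788. Adding that to $7450.80 gives $9238.80, past the $7900 cap; patient pays only $7900 − $7450.80 = $449.20.

$449.20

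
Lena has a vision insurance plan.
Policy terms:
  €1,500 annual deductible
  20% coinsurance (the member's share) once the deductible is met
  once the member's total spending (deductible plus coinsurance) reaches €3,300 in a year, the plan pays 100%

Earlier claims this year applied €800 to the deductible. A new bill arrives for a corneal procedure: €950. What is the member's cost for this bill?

Deductible still to meet: €1,500 − €800 = €700.
The remaining €250 (= €950 − €700) moves to coinsurance.
Member's 20% share of €250 is €50.
Member responsibility before any cap: €700 + €50 = €750.
Cumulative spending €800 + €750 = €1,550 stays under the €3,300 maximum.

€750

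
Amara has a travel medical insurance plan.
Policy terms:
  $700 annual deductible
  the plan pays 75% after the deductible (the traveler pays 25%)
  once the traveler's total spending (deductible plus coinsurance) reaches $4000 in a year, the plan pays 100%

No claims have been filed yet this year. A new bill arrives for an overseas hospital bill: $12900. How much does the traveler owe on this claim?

$3750

Nothing has been paid toward the $700 deductible, so the first $700 of this charge is applied there.
After the $700 deductible portion, $12900 − $700 = $12200 is subject to coinsurance.
Coinsurance: $12200 × 25% = $3050.
So the traveler owes $700 + $3050 = $3750 before any cap.
Total out-of-pocket so far would be $0 + $3750 = $3750, below the $4000 cap — no reduction.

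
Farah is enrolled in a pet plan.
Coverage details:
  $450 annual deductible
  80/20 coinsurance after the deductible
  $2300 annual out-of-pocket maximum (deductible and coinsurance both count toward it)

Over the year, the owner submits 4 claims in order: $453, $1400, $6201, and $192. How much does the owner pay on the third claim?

Claim 1 ($453): deductible takes $450, $3 remains; owner's 20% is $0.60. Owner pays $450.60; OOP now $450.60.
Claim 2 ($1400): deductible met; 20% of $1400 = $280. Owner owes $280 (running OOP $730.60).
Claim 3 ($6201): 20% coinsurance on $6201 = $1240.20. Cost to owner: $1240.20. OOP to date $1970.80.

$1240.20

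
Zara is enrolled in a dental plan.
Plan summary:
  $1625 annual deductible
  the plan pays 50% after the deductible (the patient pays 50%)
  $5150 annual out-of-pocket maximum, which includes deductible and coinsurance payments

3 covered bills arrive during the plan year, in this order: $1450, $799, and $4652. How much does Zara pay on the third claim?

Bill 1, $1450: all of it applies to the deductible. Patient pays $1450; OOP now $1450.
Bill 2, $799: deductible takes $175, $624 remains; patient's 50% is $312. Cost to patient: $487. OOP to date $1937.
Bill 3, $4652: deductible met; 50% of $4652 = $2326. Patient pays $2326; OOP now $4263.

$2326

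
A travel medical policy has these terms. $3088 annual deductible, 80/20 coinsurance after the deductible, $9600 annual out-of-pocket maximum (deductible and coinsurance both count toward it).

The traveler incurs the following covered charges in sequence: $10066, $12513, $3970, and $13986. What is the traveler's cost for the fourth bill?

$1819.80

#1 ($10066): $3088 finishes the deductible; $6978 goes to coinsurance; 20% of $6978 = $1395.60. Cost to traveler: $4483.60. OOP to date $4483.60.
#2 ($12513): deductible met; 20% of $12513 = $2502.60. Cost to traveler: $2502.60. OOP to date $6986.20.
#3 ($3970): 20% coinsurance on $3970 = $794. Traveler pays $794; OOP now $7780.20.
#4 ($13986): deductible already satisfied, so traveler's share is 20% × $13986 = $2797.20. Adding that to $7780.20 gives $10577.40, past the $9600 cap; traveler pays only $9600 − $7780.20 = $1819.80.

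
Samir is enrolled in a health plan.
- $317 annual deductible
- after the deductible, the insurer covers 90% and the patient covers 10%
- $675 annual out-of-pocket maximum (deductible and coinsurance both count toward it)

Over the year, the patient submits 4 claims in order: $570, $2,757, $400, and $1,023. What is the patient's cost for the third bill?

$40

Claim 1 ($570): deductible takes $317, $253 remains; patient's 10% is $25.30. Patient pays $342.30; OOP now $342.30.
Claim 2 ($2,757): deductible met; 10% of $2,757 = $275.70. Patient pays $275.70; OOP now $618.
Claim 3 ($400): deductible met; 10% of $400 = $40. Patient owes $40 (running OOP $658).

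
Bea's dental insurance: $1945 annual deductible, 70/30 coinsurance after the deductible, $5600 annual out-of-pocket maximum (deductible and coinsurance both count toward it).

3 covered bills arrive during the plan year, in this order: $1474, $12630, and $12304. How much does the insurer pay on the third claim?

#1 ($1474): all of it applies to the deductible. Patient owes $1474 (running OOP $1474). Plan pays $1474 − $1474 = $0.
#2 ($12630): $471 to deductible, leaving $12159; patient's 30% is $3647.70. Patient pays $4118.70; OOP now $5592.70. Insurer: $12630 − $4118.70 = $8511.30.
#3 ($12304): deductible met; 30% of $12304 = $3691.20. That would push OOP to $9283.90, over the $5600 cap, so patient pays $5600 − $5592.70 = $7.30. Insurer: $12304 − $7.30 = $12296.70.

$12296.70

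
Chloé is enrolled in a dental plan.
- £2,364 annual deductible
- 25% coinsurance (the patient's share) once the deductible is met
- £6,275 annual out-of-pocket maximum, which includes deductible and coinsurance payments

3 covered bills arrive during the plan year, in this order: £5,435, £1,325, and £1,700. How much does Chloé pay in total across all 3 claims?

#1 (£5,435): £2,364 to deductible, leaving £3,071; patient's 25% is £767.75. Patient owes £3,131.75 (running OOP £3,131.75).
#2 (£1,325): deductible already satisfied, so patient's share is 25% × £1,325 = £331.25. Cost to patient: £331.25. OOP to date £3,463.
#3 (£1,700): deductible already satisfied, so patient's share is 25% × £1,700 = £425. Cost to patient: £425. OOP to date £3,888.
Summing the patient's payments: £3,131.75 + £331.25 + £425 = £3,888.

£3,888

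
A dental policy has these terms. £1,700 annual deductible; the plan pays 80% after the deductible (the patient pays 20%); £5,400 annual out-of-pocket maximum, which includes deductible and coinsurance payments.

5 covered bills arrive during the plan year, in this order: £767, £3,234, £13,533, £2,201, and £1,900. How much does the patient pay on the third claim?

£2,706.60

Claim 1 (£767): fully absorbed by the deductible. Patient owes £767 (running OOP £767).
Claim 2 (£3,234): £933 finishes the deductible; £2,301 goes to coinsurance; patient's 20% is £460.20. Patient pays £1,393.20; OOP now £2,160.20.
Claim 3 (£13,533): deductible already satisfied, so patient's share is 20% × £13,533 = £2,706.60. Cost to patient: £2,706.60. OOP to date £4,866.80.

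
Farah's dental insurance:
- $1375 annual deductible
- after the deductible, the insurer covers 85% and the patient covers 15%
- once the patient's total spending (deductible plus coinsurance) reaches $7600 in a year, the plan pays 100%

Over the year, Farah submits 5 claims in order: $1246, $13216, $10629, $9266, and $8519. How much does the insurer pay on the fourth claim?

$7876.10

Claim 1 ($1246): entire amount goes to the deductible. Cost to patient: $1246. OOP to date $1246. Insurer: $1246 − $1246 = $0.
Claim 2 ($13216): $129 to deductible, leaving $13087; coinsurance $13087 × 15% = $1963.05. Patient owes $2092.05 (running OOP $3338.05). Insurer: $13216 − $2092.05 = $11123.95.
Claim 3 ($10629): 15% coinsurance on $10629 = $1594.35. Patient owes $1594.35 (running OOP $4932.40). Plan pays $10629 − $1594.35 = $9034.65.
Claim 4 ($9266): deductible met; 15% of $9266 = $1389.90. Patient owes $1389.90 (running OOP $6322.30). Insurer: $9266 − $1389.90 = $7876.10.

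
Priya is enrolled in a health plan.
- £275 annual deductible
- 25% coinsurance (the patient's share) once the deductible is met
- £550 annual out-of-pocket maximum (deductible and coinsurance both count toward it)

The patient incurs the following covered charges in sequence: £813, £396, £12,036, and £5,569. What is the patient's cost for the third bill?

Bill 1, £813: £275 finishes the deductible; £538 goes to coinsurance; patient's 25% is £134.50. Patient pays £409.50; OOP now £409.50.
Bill 2, £396: deductible met; 25% of £396 = £99. Patient pays £99; OOP now £508.50.
Bill 3, £12,036: deductible met; 25% of £12,036 = £3,009. Adding that to £508.50 gives £3,517.50, past the £550 cap; patient pays only £550 − £508.50 = £41.50.

£41.50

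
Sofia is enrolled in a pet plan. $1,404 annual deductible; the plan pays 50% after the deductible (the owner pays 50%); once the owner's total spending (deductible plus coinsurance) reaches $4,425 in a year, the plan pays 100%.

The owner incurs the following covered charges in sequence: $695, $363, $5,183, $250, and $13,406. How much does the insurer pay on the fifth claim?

Claim 1 ($695): entire amount goes to the deductible. Cost to owner: $695. OOP to date $695. Plan pays $695 − $695 = $0.
Claim 2 ($363): entire amount goes to the deductible. Cost to owner: $363. OOP to date $1,058. Insurer: $363 − $363 = $0.
Claim 3 ($5,183): deductible takes $346, $4,837 remains; coinsurance $4,837 × 50% = $2,418.50. Cost to owner: $2,764.50. OOP to date $3,822.50. Plan pays $5,183 − $2,764.50 = $2,418.50.
Claim 4 ($250): deductible met; 50% of $250 = $125. Owner owes $125 (running OOP $3,947.50). Plan pays $250 − $125 = $125.
Claim 5 ($13,406): 50% coinsurance on $13,406 = $6,703. OOP would hit $10,650.50 > $4,425, so the cap limits the owner to $4,425 − $3,947.50 = $477.50. Plan pays $13,406 − $477.50 = $12,928.50.

$12,928.50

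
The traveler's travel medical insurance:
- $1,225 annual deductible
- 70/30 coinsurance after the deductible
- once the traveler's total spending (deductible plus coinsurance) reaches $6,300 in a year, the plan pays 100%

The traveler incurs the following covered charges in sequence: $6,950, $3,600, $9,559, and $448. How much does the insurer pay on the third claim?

Claim 1 — $6,950: $1,225 finishes the deductible; $5,725 goes to coinsurance; 30% of $5,725 = $1,717.50. Traveler pays $2,942.50; OOP now $2,942.50. Insurer: $6,950 − $2,942.50 = $4,007.50.
Claim 2 — $3,600: 30% coinsurance on $3,600 = $1,080. Cost to traveler: $1,080. OOP to date $4,022.50. Plan pays $3,600 − $1,080 = $2,520.
Claim 3 — $9,559: 30% coinsurance on $9,559 = $2,867.70. That would push OOP to $6,890.20, over the $6,300 cap, so traveler pays $6,300 − $4,022.50 = $2,277.50. Insurer: $9,559 − $2,277.50 = $7,281.50.

$7,281.50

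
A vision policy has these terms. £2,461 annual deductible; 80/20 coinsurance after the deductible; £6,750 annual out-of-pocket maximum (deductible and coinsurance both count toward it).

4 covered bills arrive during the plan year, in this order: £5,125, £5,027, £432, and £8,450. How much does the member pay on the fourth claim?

£1,690

Claim 1 — £5,125: £2,461 to deductible, leaving £2,664; 20% of £2,664 = £532.80. Cost to member: £2,993.80. OOP to date £2,993.80.
Claim 2 — £5,027: deductible met; 20% of £5,027 = £1,005.40. Cost to member: £1,005.40. OOP to date £3,999.20.
Claim 3 — £432: deductible met; 20% of £432 = £86.40. Member pays £86.40; OOP now £4,085.60.
Claim 4 — £8,450: 20% coinsurance on £8,450 = £1,690. Cost to member: £1,690. OOP to date £5,775.60.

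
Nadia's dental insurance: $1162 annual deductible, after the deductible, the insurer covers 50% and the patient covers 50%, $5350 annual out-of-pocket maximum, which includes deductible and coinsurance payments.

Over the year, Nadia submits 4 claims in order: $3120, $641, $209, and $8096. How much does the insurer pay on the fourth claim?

#1 ($3120): $1162 finishes the deductible; $1958 goes to coinsurance; 50% of $1958 = $979. Cost to patient: $2141. OOP to date $2141. Plan pays $3120 − $2141 = $979.
#2 ($641): 50% coinsurance on $641 = $320.50. Cost to patient: $320.50. OOP to date $2461.50. Plan pays $641 − $320.50 = $320.50.
#3 ($209): deductible met; 50% of $209 = $104.50. Patient pays $104.50; OOP now $2566. Insurer: $209 − $104.50 = $104.50.
#4 ($8096): deductible already satisfied, so patient's share is 50% × $8096 = $4048. That would push OOP to $6614, over the $5350 cap, so patient pays $5350 − $2566 = $2784. Plan pays $8096 − $2784 = $5312.

$5312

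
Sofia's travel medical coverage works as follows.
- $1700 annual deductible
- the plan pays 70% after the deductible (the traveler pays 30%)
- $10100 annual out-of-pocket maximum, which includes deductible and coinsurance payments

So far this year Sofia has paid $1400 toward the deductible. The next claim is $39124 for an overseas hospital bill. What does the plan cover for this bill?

$30424

Remaining deductible: $1700 − $1400 = $300.
After the $300 deductible portion, $39124 − $300 = $38824 is subject to coinsurance.
30% of $38824 = $11647.20 falls to the traveler.
So the traveler owes $300 + $11647.20 = $11947.20 before any cap.
Adding $11947.20 to the $1400 already spent would give $13347.20, which exceeds the $10100 cap; the traveler pays just $10100 − $1400 = $8700.
The insurer covers the remainder: $39124 − $8700 = $30424.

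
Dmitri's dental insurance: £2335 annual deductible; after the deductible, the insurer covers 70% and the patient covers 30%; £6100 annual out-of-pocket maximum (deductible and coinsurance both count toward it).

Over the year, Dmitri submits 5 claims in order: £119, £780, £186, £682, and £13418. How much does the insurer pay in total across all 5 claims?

£9085

Bill 1, £119: fully absorbed by the deductible. Cost to patient: £119. OOP to date £119. Insurer: £119 − £119 = £0.
Bill 2, £780: fully absorbed by the deductible. Cost to patient: £780. OOP to date £899. Plan pays £780 − £780 = £0.
Bill 3, £186: entire amount goes to the deductible. Patient owes £186 (running OOP £1085). Plan pays £186 − £186 = £0.
Bill 4, £682: all of it applies to the deductible. Patient owes £682 (running OOP £1767). Insurer: £682 − £682 = £0.
Bill 5, £13418: £568 to deductible, leaving £12850; coinsurance £12850 × 30% = £3855. Together that's £568 + £3855 = £4423. OOP would hit £6190 > £6100, so the cap limits the patient to £6100 − £1767 = £4333. Plan pays £13418 − £4333 = £9085.
Insurer total: £0 + £0 + £0 + £0 + £9085 = £9085.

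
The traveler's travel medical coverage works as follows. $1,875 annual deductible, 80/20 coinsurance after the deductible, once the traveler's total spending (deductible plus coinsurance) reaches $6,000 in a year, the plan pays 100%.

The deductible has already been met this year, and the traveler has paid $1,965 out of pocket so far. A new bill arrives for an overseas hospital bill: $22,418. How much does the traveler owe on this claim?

$4,035

With the deductible met, the entire $22,418 is subject to coinsurance.
20% of $22,418 = $4,483.60 falls to the traveler.
Year-to-date out-of-pocket would reach $1,965 + $4,483.60 = $6,448.60, above the $6,000 maximum, so the traveler pays only $6,000 − $1,965 = $4,035.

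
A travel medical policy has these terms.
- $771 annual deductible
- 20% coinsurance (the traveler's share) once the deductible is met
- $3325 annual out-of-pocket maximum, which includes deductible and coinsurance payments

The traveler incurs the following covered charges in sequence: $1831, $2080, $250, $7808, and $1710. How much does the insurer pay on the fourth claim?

Claim 1 ($1831): $771 finishes the deductible; $1060 goes to coinsurance; coinsurance $1060 × 20% = $212. Cost to traveler: $983. OOP to date $983. Insurer: $1831 − $983 = $848.
Claim 2 ($2080): deductible already satisfied, so traveler's share is 20% × $2080 = $416. Traveler owes $416 (running OOP $1399). Plan pays $2080 − $416 = $1664.
Claim 3 ($250): 20% coinsurance on $250 = $50. Traveler pays $50; OOP now $1449. Insurer: $250 − $50 = $200.
Claim 4 ($7808): deductible already satisfied, so traveler's share is 20% × $7808 = $1561.60. Traveler owes $1561.60 (running OOP $3010.60). Insurer: $7808 − $1561.60 = $6246.40.

$6246.40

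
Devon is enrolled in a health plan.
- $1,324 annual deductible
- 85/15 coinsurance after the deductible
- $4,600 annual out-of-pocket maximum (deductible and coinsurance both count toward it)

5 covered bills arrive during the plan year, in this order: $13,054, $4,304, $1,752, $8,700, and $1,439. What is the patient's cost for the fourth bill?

#1 ($13,054): deductible takes $1,324, $11,730 remains; 15% of $11,730 = $1,759.50. Cost to patient: $3,083.50. OOP to date $3,083.50.
#2 ($4,304): deductible met; 15% of $4,304 = $645.60. Cost to patient: $645.60. OOP to date $3,729.10.
#3 ($1,752): deductible already satisfied, so patient's share is 15% × $1,752 = $262.80. Patient owes $262.80 (running OOP $3,991.90).
#4 ($8,700): 15% coinsurance on $8,700 = $1,305. OOP would hit $5,296.90 > $4,600, so the cap limits the patient to $4,600 − $3,991.90 = $608.10.

$608.10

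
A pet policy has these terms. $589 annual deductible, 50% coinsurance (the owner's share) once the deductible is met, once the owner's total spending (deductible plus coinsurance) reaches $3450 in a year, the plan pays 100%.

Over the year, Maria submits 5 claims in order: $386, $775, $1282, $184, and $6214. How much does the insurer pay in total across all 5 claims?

$5391

Claim 1 ($386): all of it applies to the deductible. Owner pays $386; OOP now $386. Plan pays $386 − $386 = $0.
Claim 2 ($775): $203 to deductible, leaving $572; coinsurance $572 × 50% = $286. Owner owes $489 (running OOP $875). Insurer: $775 − $489 = $286.
Claim 3 ($1282): 50% coinsurance on $1282 = $641. Owner owes $641 (running OOP $1516). Insurer: $1282 − $641 = $641.
Claim 4 ($184): 50% coinsurance on $184 = $92. Owner owes $92 (running OOP $1608). Plan pays $184 − $92 = $92.
Claim 5 ($6214): 50% coinsurance on $6214 = $3107. Adding that to $1608 gives $4715, past the $3450 cap; owner pays only $3450 − $1608 = $1842. Insurer: $6214 − $1842 = $4372.
Insurer total = bills − owner's total = $8841 − $3450 = $5391.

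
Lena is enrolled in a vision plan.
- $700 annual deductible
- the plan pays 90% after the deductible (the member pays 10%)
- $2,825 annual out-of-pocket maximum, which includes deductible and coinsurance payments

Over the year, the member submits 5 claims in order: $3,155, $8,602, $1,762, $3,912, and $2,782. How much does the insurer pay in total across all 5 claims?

$17,561.70

Bill 1, $3,155: $700 to deductible, leaving $2,455; coinsurance $2,455 × 10% = $245.50. Cost to member: $945.50. OOP to date $945.50. Plan pays $3,155 − $945.50 = $2,209.50.
Bill 2, $8,602: deductible already satisfied, so member's share is 10% × $8,602 = $860.20. Member owes $860.20 (running OOP $1,805.70). Insurer: $8,602 − $860.20 = $7,741.80.
Bill 3, $1,762: deductible met; 10% of $1,762 = $176.20. Member pays $176.20; OOP now $1,981.90. Plan pays $1,762 − $176.20 = $1,585.80.
Bill 4, $3,912: deductible met; 10% of $3,912 = $391.20. Member pays $391.20; OOP now $2,373.10. Plan pays $3,912 − $391.20 = $3,520.80.
Bill 5, $2,782: deductible already satisfied, so member's share is 10% × $2,782 = $278.20. Cost to member: $278.20. OOP to date $2,651.30. Plan pays $2,782 − $278.20 = $2,503.80.
Insurer total: $2,209.50 + $7,741.80 + $1,585.80 + $3,520.80 + $2,503.80 = $17,561.70.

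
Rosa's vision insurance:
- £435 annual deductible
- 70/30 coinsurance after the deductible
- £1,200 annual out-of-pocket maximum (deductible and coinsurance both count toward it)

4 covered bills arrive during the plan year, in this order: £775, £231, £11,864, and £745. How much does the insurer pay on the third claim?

#1 (£775): £435 to deductible, leaving £340; coinsurance £340 × 30% = £102. Cost to member: £537. OOP to date £537. Plan pays £775 − £537 = £238.
#2 (£231): 30% coinsurance on £231 = £69.30. Member owes £69.30 (running OOP £606.30). Insurer: £231 − £69.30 = £161.70.
#3 (£11,864): deductible already satisfied, so member's share is 30% × £11,864 = £3,559.20. OOP would hit £4,165.50 > £1,200, so the cap limits the member to £1,200 − £606.30 = £593.70. Insurer: £11,864 − £593.70 = £11,270.30.

£11,270.30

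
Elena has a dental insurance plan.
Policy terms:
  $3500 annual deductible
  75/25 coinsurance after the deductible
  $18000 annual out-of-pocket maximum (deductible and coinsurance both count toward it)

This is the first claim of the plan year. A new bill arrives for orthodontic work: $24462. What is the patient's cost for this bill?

$8740.50

The full $3500 deductible is still open; $3500 of this bill applies to it.
The remaining $20962 (= $24462 − $3500) moves to coinsurance.
Patient's 25% share of $20962 is $5240.50.
Patient responsibility before any cap: $3500 + $5240.50 = $8740.50.
Year-to-date out-of-pocket becomes $0 + $8740.50 = $8740.50, still under the $18000 maximum, so no cap applies.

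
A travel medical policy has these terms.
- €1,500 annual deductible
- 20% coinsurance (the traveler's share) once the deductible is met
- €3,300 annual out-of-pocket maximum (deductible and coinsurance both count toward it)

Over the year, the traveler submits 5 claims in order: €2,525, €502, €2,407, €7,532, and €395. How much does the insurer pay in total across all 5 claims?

€10,061

Claim 1 (€2,525): €1,500 finishes the deductible; €1,025 goes to coinsurance; 20% of €1,025 = €205. Traveler pays €1,705; OOP now €1,705. Insurer: €2,525 − €1,705 = €820.
Claim 2 (€502): 20% coinsurance on €502 = €100.40. Traveler owes €100.40 (running OOP €1,805.40). Insurer: €502 − €100.40 = €401.60.
Claim 3 (€2,407): 20% coinsurance on €2,407 = €481.40. Traveler pays €481.40; OOP now €2,286.80. Insurer: €2,407 − €481.40 = €1,925.60.
Claim 4 (€7,532): deductible already satisfied, so traveler's share is 20% × €7,532 = €1,506.40. That would push OOP to €3,793.20, over the €3,300 cap, so traveler pays €3,300 − €2,286.80 = €1,013.20. Plan pays €7,532 − €1,013.20 = €6,518.80.
Claim 5 (€395): 20% coinsurance on €395 = €79. OOP would hit €3,379 > €3,300, so the cap limits the traveler to €3,300 − €3,300 = €0. Insurer: €395 − €0 = €395.
Insurer total: €820 + €401.60 + €1,925.60 + €6,518.80 + €395 = €10,061.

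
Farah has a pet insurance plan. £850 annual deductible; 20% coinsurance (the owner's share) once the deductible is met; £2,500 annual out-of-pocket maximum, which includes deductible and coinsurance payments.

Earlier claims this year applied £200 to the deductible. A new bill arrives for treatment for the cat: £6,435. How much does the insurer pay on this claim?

£4,628

Deductible still to meet: £850 − £200 = £650.
The remaining £5,785 (= £6,435 − £650) moves to coinsurance.
Coinsurance: £5,785 × 20% = £1,157.
Owner responsibility before any cap: £650 + £1,157 = £1,807.
Year-to-date out-of-pocket becomes £200 + £1,807 = £2,007, still under the £2,500 maximum, so no cap applies.
The insurer covers the remainder: £6,435 − £1,807 = £4,628.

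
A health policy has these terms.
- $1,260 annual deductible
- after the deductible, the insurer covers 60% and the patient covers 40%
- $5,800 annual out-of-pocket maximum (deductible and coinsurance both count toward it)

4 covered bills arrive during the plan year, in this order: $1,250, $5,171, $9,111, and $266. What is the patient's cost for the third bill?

$2,475.60

#1 ($1,250): entire amount goes to the deductible. Patient pays $1,250; OOP now $1,250.
#2 ($5,171): deductible takes $10, $5,161 remains; 40% of $5,161 = $2,064.40. Cost to patient: $2,074.40. OOP to date $3,324.40.
#3 ($9,111): deductible already satisfied, so patient's share is 40% × $9,111 = $3,644.40. OOP would hit $6,968.80 > $5,800, so the cap limits the patient to $5,800 − $3,324.40 = $2,475.60.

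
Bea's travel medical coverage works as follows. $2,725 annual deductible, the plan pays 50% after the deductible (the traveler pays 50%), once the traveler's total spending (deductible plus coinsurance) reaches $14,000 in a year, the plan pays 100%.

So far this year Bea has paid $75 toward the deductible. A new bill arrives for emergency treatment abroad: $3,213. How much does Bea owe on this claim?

Remaining deductible: $2,725 − $75 = $2,650.
After the $2,650 deductible portion, $3,213 − $2,650 = $563 is subject to coinsurance.
Coinsurance: $563 × 50% = $281.50.
That puts the traveler's cost at $2,650 + $281.50 = $2,931.50 before any cap.
Total out-of-pocket so far would be $75 + $2,931.50 = $3,006.50, below the $14,000 cap — no reduction.

$2,931.50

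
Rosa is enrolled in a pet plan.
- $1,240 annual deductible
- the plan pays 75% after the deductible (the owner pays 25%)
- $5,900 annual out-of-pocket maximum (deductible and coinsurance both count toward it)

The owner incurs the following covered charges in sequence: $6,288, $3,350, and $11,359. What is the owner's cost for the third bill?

$2,560.50

Bill 1, $6,288: deductible takes $1,240, $5,048 remains; owner's 25% is $1,262. Cost to owner: $2,502. OOP to date $2,502.
Bill 2, $3,350: deductible met; 25% of $3,350 = $837.50. Owner owes $837.50 (running OOP $3,339.50).
Bill 3, $11,359: deductible already satisfied, so owner's share is 25% × $11,359 = $2,839.75. Adding that to $3,339.50 gives $6,179.25, past the $5,900 cap; owner pays only $5,900 − $3,339.50 = $2,560.50.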